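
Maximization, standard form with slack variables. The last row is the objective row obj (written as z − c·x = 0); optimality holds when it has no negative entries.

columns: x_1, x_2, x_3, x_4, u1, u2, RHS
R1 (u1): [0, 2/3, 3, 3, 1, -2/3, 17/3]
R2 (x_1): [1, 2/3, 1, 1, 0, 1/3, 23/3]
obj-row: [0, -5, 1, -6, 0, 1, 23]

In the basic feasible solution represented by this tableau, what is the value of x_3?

x_3 is not in the basis, so in the current basic feasible solution x_3 = 0.

0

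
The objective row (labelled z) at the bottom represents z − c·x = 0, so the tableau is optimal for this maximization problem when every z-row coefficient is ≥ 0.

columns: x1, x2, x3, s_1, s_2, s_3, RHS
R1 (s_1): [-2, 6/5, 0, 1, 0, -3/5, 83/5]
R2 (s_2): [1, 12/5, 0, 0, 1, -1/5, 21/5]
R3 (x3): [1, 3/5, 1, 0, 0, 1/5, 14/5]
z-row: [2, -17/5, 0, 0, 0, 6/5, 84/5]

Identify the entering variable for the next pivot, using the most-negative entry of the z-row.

Negative z-row entries: x2: -17/5.
The most negative is -17/5 in column x2, so x2 enters.

x2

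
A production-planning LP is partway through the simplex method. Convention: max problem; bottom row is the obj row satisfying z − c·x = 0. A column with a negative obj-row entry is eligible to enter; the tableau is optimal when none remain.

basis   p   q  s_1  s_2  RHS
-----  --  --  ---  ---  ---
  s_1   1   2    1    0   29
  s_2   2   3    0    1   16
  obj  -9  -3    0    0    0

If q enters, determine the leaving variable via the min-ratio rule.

s_2

Column q entries and ratios — s_1: 29/2 = 29/2; s_2: 16/3 = 16/3.
Smallest ratio is 16/3 in the row of s_2, so s_2 leaves.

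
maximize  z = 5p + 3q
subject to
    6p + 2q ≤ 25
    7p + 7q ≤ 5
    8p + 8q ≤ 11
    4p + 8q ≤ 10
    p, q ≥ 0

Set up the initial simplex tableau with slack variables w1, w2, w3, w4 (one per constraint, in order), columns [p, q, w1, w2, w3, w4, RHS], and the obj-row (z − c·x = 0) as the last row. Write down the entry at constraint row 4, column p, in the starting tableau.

Constraint 4 has coefficient 4 on p.

4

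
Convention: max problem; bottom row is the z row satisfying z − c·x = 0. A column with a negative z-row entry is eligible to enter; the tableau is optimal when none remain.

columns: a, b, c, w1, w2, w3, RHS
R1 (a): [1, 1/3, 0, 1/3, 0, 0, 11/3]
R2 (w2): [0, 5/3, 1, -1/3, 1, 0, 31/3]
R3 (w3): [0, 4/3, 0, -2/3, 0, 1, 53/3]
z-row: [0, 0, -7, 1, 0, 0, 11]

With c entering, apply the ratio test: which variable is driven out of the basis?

Column c entries and ratios — a: 0 ≤ 0, skip; w2: (31/3)/1 = 31/3; w3: 0 ≤ 0, skip.
Smallest ratio is 31/3 in the row of w2, so w2 leaves.

w2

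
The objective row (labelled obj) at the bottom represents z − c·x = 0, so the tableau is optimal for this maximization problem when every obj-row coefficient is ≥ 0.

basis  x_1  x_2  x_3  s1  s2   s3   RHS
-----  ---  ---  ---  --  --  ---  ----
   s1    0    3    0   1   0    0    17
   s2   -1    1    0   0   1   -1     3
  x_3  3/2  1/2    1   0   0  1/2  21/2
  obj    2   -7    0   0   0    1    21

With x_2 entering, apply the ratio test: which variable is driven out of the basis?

s2

Column x_2 entries and ratios — s1: 17/3 = 17/3; s2: 3/1 = 3; x_3: (21/2)/(1/2) = 21.
Smallest ratio is 3 in the row of s2, so s2 leaves.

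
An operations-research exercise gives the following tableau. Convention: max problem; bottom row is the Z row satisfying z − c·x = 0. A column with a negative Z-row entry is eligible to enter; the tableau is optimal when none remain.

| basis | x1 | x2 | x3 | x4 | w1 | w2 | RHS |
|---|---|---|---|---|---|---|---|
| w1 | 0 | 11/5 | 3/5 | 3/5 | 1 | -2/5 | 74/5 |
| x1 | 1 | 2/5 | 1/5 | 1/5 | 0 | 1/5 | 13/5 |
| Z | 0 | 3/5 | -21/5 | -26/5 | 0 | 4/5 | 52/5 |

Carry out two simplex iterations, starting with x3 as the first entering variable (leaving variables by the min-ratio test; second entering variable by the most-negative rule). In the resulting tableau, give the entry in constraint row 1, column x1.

-3

Ratio test on column x3 — row 1: (74/5)/(3/5) = 74/3; row 2: (13/5)/(1/5) = 13. Minimum is 13 at row 2 (x1 leaves); pivot element 1/5.
Divide row 2 by 1/5; eliminate column x3 from the other rows.
Second iteration: most negative Z-row entry is -1 in column x4, so x4 enters.
Ratio test on column x4 — row 1: entry 0 ≤ 0; row 2: 13/1 = 13. Minimum is 13 at row 2 (x3 leaves); pivot element 1.
Divide row 2 by 1; eliminate column x4 from the other rows.
After both pivots, the entry at constraint row 1, column x1 is -3.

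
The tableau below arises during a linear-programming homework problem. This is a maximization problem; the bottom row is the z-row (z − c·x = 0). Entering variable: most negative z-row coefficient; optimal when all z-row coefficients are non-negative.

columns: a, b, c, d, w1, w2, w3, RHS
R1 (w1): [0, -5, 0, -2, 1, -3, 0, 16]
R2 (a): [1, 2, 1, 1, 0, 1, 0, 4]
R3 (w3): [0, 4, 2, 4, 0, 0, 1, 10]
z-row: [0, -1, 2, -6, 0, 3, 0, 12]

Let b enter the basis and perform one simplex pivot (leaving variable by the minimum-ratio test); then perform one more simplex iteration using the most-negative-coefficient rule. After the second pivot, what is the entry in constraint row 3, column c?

0

Ratio test on column b — row 1: entry -5 ≤ 0; row 2: 4/2 = 2; row 3: 10/4 = 5/2. Minimum is 2 at row 2 (a leaves); pivot element 2.
Divide row 2 by 2; eliminate column b from the other rows.
Second iteration: most negative z-row entry is -11/2 in column d, so d enters.
Ratio test on column d — row 1: 26/(1/2) = 52; row 2: 2/(1/2) = 4; row 3: 2/2 = 1. Minimum is 1 at row 3 (w3 leaves); pivot element 2.
Divide row 3 by 2; eliminate column d from the other rows.
After both pivots, the entry at constraint row 3, column c is 0.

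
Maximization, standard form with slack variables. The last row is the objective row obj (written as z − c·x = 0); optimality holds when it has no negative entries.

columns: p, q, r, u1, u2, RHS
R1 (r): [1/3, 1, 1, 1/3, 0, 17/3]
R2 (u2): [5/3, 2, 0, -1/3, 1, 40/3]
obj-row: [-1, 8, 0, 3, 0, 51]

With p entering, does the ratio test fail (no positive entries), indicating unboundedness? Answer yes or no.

Column p has positive entries in row(s) 1, 2, so the ratio test bounds it — not unbounded.

no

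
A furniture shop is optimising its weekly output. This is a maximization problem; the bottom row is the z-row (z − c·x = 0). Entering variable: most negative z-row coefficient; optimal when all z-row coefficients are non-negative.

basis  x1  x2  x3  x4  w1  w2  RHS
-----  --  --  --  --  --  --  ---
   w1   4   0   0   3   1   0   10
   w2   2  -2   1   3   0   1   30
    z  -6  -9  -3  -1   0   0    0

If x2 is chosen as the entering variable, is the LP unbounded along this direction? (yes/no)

yes

Every constraint-row entry in column x2 is ≤ 0, so increasing x2 is unbounded.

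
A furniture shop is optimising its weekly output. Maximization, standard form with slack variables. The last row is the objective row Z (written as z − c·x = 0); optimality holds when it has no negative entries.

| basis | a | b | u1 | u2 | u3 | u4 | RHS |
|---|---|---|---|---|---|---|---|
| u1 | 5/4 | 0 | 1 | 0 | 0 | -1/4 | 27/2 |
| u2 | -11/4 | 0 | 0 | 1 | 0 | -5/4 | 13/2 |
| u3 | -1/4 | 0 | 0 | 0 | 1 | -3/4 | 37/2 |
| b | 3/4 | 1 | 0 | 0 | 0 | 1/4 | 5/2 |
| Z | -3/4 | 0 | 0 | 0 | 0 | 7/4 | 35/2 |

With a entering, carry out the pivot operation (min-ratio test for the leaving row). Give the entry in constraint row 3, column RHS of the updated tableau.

Ratio test on column a — row 1: (27/2)/(5/4) = 54/5; row 2: entry -11/4 ≤ 0; row 3: entry -1/4 ≤ 0; row 4: (5/2)/(3/4) = 10/3. Minimum is 10/3 at row 4 (b leaves); pivot element 3/4.
Divide row 4 by 3/4; eliminate column a from the other rows.
Row 3 update in column RHS: 37/2 − (-1/4)·(10/3) = 58/3.

58/3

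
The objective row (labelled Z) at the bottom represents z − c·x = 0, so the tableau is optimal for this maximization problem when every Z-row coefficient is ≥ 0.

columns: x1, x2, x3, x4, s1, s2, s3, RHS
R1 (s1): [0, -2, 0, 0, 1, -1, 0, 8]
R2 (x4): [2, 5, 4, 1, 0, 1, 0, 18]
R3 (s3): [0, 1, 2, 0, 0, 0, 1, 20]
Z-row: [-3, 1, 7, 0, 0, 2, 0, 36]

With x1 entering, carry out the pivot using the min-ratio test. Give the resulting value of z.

63

Ratio test on column x1 — row 1: entry 0 ≤ 0; row 2: 18/2 = 9; row 3: entry 0 ≤ 0. Minimum is 9 at row 2 (x4 leaves); pivot element 2.
Pivot on row 2; the Z-row RHS becomes 36 − (-3)·9 = 63.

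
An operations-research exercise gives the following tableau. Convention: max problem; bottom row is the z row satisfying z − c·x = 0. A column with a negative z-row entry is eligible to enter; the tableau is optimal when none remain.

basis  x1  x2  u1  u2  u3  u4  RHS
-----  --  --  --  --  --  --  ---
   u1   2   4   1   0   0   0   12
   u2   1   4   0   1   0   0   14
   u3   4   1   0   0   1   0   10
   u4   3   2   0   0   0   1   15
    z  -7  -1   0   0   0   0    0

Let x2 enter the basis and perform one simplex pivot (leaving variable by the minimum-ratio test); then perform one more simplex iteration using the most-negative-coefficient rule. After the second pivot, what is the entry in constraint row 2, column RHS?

4

Ratio test on column x2 — row 1: 12/4 = 3; row 2: 14/4 = 7/2; row 3: 10/1 = 10; row 4: 15/2 = 15/2. Minimum is 3 at row 1 (u1 leaves); pivot element 4.
Divide row 1 by 4; eliminate column x2 from the other rows.
Second iteration: most negative z-row entry is -13/2 in column x1, so x1 enters.
Ratio test on column x1 — row 1: 3/(1/2) = 6; row 2: entry -1 ≤ 0; row 3: 7/(7/2) = 2; row 4: 9/2 = 9/2. Minimum is 2 at row 3 (u3 leaves); pivot element 7/2.
Divide row 3 by 7/2; eliminate column x1 from the other rows.
After both pivots, the entry at constraint row 2, column RHS is 4.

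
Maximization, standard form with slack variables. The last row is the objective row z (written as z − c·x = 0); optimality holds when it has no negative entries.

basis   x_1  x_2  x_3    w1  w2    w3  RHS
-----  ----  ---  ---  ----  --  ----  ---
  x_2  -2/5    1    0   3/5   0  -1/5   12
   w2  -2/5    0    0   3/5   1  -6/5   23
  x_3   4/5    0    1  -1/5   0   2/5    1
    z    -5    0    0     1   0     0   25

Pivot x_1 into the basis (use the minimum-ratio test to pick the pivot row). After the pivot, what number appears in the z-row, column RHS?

125/4

Ratio test on column x_1 — row 1: entry -2/5 ≤ 0; row 2: entry -2/5 ≤ 0; row 3: 1/(4/5) = 5/4. Minimum is 5/4 at row 3 (x_3 leaves); pivot element 4/5.
Divide row 3 by 4/5; eliminate column x_1 from the other rows.
z-row update in column RHS: 25 − (-5)·(5/4) = 125/4.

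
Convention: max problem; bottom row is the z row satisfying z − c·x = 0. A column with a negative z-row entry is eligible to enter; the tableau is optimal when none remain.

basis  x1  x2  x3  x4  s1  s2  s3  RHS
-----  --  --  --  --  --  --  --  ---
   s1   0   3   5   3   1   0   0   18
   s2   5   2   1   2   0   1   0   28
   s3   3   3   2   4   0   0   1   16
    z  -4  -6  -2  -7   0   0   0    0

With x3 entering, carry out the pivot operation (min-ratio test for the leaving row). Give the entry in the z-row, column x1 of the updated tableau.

-4

Ratio test on column x3 — row 1: 18/5 = 18/5; row 2: 28/1 = 28; row 3: 16/2 = 8. Minimum is 18/5 at row 1 (s1 leaves); pivot element 5.
Divide row 1 by 5; eliminate column x3 from the other rows.
z-row update in column x1: -4 − (-2)·0 = -4.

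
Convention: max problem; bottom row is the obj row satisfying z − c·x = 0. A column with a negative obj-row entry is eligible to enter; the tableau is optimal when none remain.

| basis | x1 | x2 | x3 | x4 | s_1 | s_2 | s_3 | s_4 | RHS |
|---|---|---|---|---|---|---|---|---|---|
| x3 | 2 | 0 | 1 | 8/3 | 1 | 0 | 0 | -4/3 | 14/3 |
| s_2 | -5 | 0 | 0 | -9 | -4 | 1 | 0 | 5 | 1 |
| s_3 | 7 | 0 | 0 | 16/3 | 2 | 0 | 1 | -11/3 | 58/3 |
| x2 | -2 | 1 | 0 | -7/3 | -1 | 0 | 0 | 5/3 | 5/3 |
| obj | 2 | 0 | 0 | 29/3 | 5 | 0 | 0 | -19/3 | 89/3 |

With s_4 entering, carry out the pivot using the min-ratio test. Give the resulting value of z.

464/15

Ratio test on column s_4 — row 1: entry -4/3 ≤ 0; row 2: 1/5 = 1/5; row 3: entry -11/3 ≤ 0; row 4: (5/3)/(5/3) = 1. Minimum is 1/5 at row 2 (s_2 leaves); pivot element 5.
Pivot on row 2; the obj-row RHS becomes 89/3 − (-19/3)·(1/5) = 464/15.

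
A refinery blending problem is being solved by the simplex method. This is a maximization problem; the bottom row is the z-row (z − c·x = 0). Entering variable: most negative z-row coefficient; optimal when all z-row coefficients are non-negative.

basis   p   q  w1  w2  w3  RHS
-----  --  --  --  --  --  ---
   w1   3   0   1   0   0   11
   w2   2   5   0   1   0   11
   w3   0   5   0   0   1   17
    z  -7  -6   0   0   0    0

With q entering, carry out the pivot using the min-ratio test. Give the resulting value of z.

66/5

Ratio test on column q — row 1: entry 0 ≤ 0; row 2: 11/5 = 11/5; row 3: 17/5 = 17/5. Minimum is 11/5 at row 2 (w2 leaves); pivot element 5.
Pivot on row 2; the z-row RHS becomes 0 − (-6)·(11/5) = 66/5.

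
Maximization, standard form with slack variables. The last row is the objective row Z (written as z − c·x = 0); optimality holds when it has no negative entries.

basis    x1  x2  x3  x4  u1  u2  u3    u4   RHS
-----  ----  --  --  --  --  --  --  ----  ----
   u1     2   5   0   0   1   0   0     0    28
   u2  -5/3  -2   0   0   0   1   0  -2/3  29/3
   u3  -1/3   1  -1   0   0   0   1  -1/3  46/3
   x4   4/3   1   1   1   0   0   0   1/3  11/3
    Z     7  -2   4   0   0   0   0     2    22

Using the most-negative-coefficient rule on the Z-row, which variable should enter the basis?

Negative Z-row entries: x2: -2.
The most negative is -2 in column x2, so x2 enters.

x2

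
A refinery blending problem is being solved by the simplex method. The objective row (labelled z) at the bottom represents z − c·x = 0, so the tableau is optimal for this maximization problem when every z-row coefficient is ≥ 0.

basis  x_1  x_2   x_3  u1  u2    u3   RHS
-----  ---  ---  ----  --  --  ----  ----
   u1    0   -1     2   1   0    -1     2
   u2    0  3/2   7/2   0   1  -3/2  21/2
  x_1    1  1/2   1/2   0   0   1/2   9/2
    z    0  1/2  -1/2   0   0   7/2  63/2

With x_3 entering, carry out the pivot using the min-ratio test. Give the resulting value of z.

Ratio test on column x_3 — row 1: 2/2 = 1; row 2: (21/2)/(7/2) = 3; row 3: (9/2)/(1/2) = 9. Minimum is 1 at row 1 (u1 leaves); pivot element 2.
Pivot on row 1; the z-row RHS becomes 63/2 − (-1/2)·1 = 32.

32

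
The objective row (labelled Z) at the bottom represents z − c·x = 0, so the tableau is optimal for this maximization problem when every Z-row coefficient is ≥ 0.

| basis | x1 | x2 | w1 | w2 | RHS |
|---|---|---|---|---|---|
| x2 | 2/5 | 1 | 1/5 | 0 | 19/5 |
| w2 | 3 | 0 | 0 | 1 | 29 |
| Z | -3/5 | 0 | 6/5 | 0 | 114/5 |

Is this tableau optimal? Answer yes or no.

The Z-row has a negative entry -3/5 in column x1, so it is not optimal.

no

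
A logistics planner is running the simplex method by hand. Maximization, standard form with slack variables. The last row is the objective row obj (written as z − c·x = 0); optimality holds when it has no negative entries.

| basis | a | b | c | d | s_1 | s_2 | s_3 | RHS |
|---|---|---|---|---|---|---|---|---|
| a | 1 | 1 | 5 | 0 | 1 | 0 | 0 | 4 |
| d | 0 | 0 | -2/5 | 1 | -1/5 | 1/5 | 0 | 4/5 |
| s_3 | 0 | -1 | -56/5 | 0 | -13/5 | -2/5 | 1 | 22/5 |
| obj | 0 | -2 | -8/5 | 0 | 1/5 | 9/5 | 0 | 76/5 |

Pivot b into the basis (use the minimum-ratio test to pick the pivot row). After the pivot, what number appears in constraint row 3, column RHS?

42/5

Ratio test on column b — row 1: 4/1 = 4; row 2: entry 0 ≤ 0; row 3: entry -1 ≤ 0. Minimum is 4 at row 1 (a leaves); pivot element 1.
Divide row 1 by 1; eliminate column b from the other rows.
Row 3 update in column RHS: 22/5 − (-1)·4 = 42/5.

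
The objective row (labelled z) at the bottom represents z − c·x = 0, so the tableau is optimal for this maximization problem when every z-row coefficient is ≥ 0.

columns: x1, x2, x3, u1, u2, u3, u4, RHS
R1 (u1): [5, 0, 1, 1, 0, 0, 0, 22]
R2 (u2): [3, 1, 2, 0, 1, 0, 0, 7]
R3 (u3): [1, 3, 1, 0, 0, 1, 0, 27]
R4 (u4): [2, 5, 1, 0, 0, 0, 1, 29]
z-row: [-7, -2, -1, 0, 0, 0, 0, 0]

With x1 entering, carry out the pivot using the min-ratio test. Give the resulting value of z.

Ratio test on column x1 — row 1: 22/5 = 22/5; row 2: 7/3 = 7/3; row 3: 27/1 = 27; row 4: 29/2 = 29/2. Minimum is 7/3 at row 2 (u2 leaves); pivot element 3.
Pivot on row 2; the z-row RHS becomes 0 − (-7)·(7/3) = 49/3.

49/3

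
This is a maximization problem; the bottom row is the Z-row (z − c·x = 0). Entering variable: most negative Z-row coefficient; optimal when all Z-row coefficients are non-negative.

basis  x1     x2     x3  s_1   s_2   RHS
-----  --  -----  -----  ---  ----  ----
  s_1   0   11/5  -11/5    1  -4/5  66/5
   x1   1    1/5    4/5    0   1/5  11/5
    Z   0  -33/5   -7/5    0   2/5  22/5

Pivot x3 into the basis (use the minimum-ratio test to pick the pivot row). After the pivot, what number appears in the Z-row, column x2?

-25/4

Ratio test on column x3 — row 1: entry -11/5 ≤ 0; row 2: (11/5)/(4/5) = 11/4. Minimum is 11/4 at row 2 (x1 leaves); pivot element 4/5.
Divide row 2 by 4/5; eliminate column x3 from the other rows.
Z-row update in column x2: -33/5 − (-7/5)·(1/4) = -25/4.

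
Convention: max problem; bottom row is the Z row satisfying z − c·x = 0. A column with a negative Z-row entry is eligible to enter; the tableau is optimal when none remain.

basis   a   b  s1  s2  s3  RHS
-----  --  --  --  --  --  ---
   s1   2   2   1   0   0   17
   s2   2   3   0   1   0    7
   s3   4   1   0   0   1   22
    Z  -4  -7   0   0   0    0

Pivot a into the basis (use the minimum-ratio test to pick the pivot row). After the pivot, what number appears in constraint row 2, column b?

3/2

Ratio test on column a — row 1: 17/2 = 17/2; row 2: 7/2 = 7/2; row 3: 22/4 = 11/2. Minimum is 7/2 at row 2 (s2 leaves); pivot element 2.
Divide row 2 by 2; eliminate column a from the other rows.
In the new row 2, the b entry is the old entry divided by the pivot: 3/2 = 3/2.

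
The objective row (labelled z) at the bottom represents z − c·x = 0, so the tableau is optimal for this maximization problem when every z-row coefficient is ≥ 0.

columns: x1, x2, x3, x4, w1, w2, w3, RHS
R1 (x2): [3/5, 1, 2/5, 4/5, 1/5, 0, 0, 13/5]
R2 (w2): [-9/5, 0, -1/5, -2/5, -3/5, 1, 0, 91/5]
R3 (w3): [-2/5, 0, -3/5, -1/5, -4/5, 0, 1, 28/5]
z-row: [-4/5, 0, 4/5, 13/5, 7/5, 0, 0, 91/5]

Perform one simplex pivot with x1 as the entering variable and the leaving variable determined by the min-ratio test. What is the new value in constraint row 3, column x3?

-1/3

Ratio test on column x1 — row 1: (13/5)/(3/5) = 13/3; row 2: entry -9/5 ≤ 0; row 3: entry -2/5 ≤ 0. Minimum is 13/3 at row 1 (x2 leaves); pivot element 3/5.
Divide row 1 by 3/5; eliminate column x1 from the other rows.
Row 3 update in column x3: -3/5 − (-2/5)·(2/3) = -1/3.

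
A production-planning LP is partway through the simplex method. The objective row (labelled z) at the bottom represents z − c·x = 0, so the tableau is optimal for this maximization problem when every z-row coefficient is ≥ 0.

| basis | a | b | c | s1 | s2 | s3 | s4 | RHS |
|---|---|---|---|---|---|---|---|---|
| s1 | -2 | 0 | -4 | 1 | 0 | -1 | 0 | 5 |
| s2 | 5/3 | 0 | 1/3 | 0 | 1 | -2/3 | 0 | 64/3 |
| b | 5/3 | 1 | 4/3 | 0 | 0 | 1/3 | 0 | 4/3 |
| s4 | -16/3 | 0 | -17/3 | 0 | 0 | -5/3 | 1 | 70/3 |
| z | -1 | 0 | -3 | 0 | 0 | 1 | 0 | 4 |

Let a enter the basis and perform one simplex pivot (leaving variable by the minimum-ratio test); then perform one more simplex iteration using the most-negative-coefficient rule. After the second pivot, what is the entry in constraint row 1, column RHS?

9

Ratio test on column a — row 1: entry -2 ≤ 0; row 2: (64/3)/(5/3) = 64/5; row 3: (4/3)/(5/3) = 4/5; row 4: entry -16/3 ≤ 0. Minimum is 4/5 at row 3 (b leaves); pivot element 5/3.
Divide row 3 by 5/3; eliminate column a from the other rows.
Second iteration: most negative z-row entry is -11/5 in column c, so c enters.
Ratio test on column c — row 1: entry -12/5 ≤ 0; row 2: entry -1 ≤ 0; row 3: (4/5)/(4/5) = 1; row 4: entry -7/5 ≤ 0. Minimum is 1 at row 3 (a leaves); pivot element 4/5.
Divide row 3 by 4/5; eliminate column c from the other rows.
After both pivots, the entry at constraint row 1, column RHS is 9.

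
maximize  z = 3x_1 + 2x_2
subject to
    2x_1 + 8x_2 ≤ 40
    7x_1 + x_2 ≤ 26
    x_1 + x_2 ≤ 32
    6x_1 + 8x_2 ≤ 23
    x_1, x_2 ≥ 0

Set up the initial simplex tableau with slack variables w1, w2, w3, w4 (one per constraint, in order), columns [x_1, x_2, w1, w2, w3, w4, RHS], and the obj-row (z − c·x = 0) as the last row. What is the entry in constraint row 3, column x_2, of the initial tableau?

1

Constraint 3 has coefficient 1 on x_2.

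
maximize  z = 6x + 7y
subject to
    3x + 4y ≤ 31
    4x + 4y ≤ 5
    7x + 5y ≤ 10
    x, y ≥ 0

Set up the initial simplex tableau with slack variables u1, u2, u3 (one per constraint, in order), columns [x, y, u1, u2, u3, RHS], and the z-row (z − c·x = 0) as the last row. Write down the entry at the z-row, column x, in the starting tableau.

-6

The z-row carries the negated objective coefficients: the x entry is -6.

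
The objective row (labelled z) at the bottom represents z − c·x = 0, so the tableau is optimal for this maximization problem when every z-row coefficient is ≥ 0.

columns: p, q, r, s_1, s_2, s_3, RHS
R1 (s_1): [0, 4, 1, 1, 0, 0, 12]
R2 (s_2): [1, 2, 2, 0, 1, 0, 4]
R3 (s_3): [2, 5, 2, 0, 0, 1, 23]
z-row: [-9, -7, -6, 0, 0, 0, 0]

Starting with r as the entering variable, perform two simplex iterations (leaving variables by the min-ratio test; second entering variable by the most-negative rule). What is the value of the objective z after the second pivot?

Ratio test on column r — row 1: 12/1 = 12; row 2: 4/2 = 2; row 3: 23/2 = 23/2. Minimum is 2 at row 2 (s_2 leaves); pivot element 2.
Pivot on row 2; the z-row RHS becomes 0 − (-6)·2 = 12.
Next entering variable (most negative z-row entry -6): p.
Ratio test on column p — row 1: entry -1/2 ≤ 0; row 2: 2/(1/2) = 4; row 3: 19/1 = 19. Minimum is 4 at row 2 (r leaves); pivot element 1/2.
After the second pivot the z-row RHS is 12 − (-6)·4 = 36.

36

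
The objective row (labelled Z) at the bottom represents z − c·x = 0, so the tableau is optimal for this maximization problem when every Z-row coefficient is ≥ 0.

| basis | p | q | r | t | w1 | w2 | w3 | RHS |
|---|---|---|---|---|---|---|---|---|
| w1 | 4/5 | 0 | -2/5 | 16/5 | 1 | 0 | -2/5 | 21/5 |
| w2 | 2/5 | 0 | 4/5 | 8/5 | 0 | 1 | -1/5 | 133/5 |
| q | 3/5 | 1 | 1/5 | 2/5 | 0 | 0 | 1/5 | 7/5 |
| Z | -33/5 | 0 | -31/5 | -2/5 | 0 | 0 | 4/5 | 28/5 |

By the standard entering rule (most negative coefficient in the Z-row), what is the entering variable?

Negative Z-row entries: p: -33/5, r: -31/5, t: -2/5.
The most negative is -33/5 in column p, so p enters.

p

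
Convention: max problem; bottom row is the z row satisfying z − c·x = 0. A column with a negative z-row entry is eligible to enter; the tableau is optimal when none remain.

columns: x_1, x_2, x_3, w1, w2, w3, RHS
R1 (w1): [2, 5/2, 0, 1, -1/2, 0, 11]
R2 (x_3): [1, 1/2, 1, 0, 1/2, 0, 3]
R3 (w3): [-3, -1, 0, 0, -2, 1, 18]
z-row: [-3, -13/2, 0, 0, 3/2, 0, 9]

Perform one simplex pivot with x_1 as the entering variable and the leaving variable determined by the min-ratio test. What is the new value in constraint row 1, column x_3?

-2

Ratio test on column x_1 — row 1: 11/2 = 11/2; row 2: 3/1 = 3; row 3: entry -3 ≤ 0. Minimum is 3 at row 2 (x_3 leaves); pivot element 1.
Divide row 2 by 1; eliminate column x_1 from the other rows.
Row 1 update in column x_3: 0 − 2·1 = -2.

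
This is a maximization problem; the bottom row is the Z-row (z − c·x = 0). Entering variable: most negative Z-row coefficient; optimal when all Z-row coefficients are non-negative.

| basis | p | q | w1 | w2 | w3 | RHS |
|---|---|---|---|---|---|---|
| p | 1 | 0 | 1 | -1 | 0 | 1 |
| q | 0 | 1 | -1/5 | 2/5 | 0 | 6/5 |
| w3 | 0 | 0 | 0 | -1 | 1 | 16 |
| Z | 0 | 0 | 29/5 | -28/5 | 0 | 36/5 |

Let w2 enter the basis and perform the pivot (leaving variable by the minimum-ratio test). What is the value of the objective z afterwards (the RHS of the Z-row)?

24

Ratio test on column w2 — row 1: entry -1 ≤ 0; row 2: (6/5)/(2/5) = 3; row 3: entry -1 ≤ 0. Minimum is 3 at row 2 (q leaves); pivot element 2/5.
Pivot on row 2; the Z-row RHS becomes 36/5 − (-28/5)·3 = 24.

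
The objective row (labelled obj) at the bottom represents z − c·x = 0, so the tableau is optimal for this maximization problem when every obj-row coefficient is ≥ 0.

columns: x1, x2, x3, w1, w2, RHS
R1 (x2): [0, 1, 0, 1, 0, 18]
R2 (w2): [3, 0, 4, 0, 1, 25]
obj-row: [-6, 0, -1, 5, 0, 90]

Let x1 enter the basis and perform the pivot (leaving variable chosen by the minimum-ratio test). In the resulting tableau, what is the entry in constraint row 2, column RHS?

25/3

Ratio test on column x1 — row 1: entry 0 ≤ 0; row 2: 25/3 = 25/3. Minimum is 25/3 at row 2 (w2 leaves); pivot element 3.
Divide row 2 by 3; eliminate column x1 from the other rows.
In the new row 2, the RHS entry is the old entry divided by the pivot: 25/3 = 25/3.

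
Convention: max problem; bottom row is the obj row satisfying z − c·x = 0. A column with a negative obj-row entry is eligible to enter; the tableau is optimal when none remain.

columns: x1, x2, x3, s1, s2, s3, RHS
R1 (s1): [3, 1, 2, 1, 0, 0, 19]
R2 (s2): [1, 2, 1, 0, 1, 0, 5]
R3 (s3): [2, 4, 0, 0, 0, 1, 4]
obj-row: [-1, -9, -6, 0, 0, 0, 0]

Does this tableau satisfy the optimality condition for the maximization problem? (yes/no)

no

The obj-row has a negative entry -9 in column x2, so it is not optimal.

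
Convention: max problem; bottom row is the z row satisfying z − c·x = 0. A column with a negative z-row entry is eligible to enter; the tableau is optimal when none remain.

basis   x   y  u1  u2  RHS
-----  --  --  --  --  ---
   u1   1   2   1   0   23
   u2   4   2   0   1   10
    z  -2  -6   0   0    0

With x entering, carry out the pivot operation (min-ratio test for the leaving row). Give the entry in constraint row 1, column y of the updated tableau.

Ratio test on column x — row 1: 23/1 = 23; row 2: 10/4 = 5/2. Minimum is 5/2 at row 2 (u2 leaves); pivot element 4.
Divide row 2 by 4; eliminate column x from the other rows.
Row 1 update in column y: 2 − 1·(1/2) = 3/2.

3/2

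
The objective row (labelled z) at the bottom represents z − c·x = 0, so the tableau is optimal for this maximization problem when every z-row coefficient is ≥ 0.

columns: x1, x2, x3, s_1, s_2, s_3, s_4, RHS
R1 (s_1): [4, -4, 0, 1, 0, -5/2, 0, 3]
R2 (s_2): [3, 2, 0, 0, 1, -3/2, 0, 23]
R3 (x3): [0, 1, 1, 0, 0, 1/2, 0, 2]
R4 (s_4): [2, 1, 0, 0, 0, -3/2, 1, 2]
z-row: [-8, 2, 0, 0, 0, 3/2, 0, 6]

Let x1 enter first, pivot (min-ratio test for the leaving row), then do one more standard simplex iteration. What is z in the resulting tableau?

Ratio test on column x1 — row 1: 3/4 = 3/4; row 2: 23/3 = 23/3; row 3: entry 0 ≤ 0; row 4: 2/2 = 1. Minimum is 3/4 at row 1 (s_1 leaves); pivot element 4.
Pivot on row 1; the z-row RHS becomes 6 − (-8)·(3/4) = 12.
Next entering variable (most negative z-row entry -6): x2.
Ratio test on column x2 — row 1: entry -1 ≤ 0; row 2: (83/4)/5 = 83/20; row 3: 2/1 = 2; row 4: (1/2)/3 = 1/6. Minimum is 1/6 at row 4 (s_4 leaves); pivot element 3.
After the second pivot the z-row RHS is 12 − (-6)·(1/6) = 13.

13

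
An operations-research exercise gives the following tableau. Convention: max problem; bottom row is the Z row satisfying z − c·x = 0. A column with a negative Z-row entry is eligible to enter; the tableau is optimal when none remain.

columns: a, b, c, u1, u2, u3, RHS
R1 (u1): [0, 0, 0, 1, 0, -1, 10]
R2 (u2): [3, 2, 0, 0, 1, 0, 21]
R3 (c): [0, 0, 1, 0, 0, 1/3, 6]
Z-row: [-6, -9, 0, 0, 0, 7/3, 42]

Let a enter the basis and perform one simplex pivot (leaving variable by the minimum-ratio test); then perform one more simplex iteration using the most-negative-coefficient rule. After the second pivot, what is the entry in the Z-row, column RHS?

273/2

Ratio test on column a — row 1: entry 0 ≤ 0; row 2: 21/3 = 7; row 3: entry 0 ≤ 0. Minimum is 7 at row 2 (u2 leaves); pivot element 3.
Divide row 2 by 3; eliminate column a from the other rows.
Second iteration: most negative Z-row entry is -5 in column b, so b enters.
Ratio test on column b — row 1: entry 0 ≤ 0; row 2: 7/(2/3) = 21/2; row 3: entry 0 ≤ 0. Minimum is 21/2 at row 2 (a leaves); pivot element 2/3.
Divide row 2 by 2/3; eliminate column b from the other rows.
After both pivots, the entry at the Z-row, column RHS is 273/2.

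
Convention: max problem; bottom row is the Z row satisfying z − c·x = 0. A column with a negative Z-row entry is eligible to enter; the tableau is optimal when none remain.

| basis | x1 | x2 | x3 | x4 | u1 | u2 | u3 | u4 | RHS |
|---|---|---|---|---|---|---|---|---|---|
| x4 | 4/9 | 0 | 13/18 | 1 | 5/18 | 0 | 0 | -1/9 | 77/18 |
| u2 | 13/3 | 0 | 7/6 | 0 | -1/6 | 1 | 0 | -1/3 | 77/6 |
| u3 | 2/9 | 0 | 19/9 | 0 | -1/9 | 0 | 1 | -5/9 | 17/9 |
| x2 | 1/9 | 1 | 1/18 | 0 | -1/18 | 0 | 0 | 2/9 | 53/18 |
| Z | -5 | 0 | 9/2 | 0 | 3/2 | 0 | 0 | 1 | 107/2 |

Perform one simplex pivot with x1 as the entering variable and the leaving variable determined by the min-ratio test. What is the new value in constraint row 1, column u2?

Ratio test on column x1 — row 1: (77/18)/(4/9) = 77/8; row 2: (77/6)/(13/3) = 77/26; row 3: (17/9)/(2/9) = 17/2; row 4: (53/18)/(1/9) = 53/2. Minimum is 77/26 at row 2 (u2 leaves); pivot element 13/3.
Divide row 2 by 13/3; eliminate column x1 from the other rows.
Row 1 update in column u2: 0 − (4/9)·(3/13) = -4/39.

-4/39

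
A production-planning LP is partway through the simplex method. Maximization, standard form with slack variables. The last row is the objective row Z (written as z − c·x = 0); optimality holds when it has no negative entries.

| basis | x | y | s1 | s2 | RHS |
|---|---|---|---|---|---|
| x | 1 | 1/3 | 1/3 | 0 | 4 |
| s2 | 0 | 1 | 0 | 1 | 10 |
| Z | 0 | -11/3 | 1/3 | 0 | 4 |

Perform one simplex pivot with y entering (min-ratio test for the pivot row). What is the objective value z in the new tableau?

122/3

Ratio test on column y — row 1: 4/(1/3) = 12; row 2: 10/1 = 10. Minimum is 10 at row 2 (s2 leaves); pivot element 1.
Pivot on row 2; the Z-row RHS becomes 4 − (-11/3)·10 = 122/3.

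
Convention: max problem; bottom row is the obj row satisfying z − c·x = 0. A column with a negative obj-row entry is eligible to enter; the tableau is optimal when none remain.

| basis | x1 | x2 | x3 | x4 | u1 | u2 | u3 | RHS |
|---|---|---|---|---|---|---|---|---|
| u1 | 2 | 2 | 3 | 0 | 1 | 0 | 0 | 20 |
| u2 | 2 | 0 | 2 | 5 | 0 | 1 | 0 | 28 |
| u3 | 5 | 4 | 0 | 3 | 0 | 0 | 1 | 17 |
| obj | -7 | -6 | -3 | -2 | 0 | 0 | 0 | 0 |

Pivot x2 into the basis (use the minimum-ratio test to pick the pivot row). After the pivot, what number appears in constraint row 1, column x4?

-3/2

Ratio test on column x2 — row 1: 20/2 = 10; row 2: entry 0 ≤ 0; row 3: 17/4 = 17/4. Minimum is 17/4 at row 3 (u3 leaves); pivot element 4.
Divide row 3 by 4; eliminate column x2 from the other rows.
Row 1 update in column x4: 0 − 2·(3/4) = -3/2.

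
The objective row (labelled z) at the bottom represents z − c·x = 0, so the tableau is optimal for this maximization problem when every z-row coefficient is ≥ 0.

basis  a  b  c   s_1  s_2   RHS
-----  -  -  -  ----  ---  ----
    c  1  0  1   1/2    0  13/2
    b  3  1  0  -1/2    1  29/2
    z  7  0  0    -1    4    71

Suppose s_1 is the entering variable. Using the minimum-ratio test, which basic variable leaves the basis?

c

Column s_1 entries and ratios — c: (13/2)/(1/2) = 13; b: -1/2 ≤ 0, skip.
Smallest ratio is 13 in the row of c, so c leaves.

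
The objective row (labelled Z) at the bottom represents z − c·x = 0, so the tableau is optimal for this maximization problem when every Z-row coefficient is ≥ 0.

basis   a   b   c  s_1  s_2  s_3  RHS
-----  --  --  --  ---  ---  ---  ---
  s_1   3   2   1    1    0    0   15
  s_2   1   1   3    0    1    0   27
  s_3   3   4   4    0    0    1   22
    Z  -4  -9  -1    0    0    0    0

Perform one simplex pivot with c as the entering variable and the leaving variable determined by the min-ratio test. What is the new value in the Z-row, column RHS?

Ratio test on column c — row 1: 15/1 = 15; row 2: 27/3 = 9; row 3: 22/4 = 11/2. Minimum is 11/2 at row 3 (s_3 leaves); pivot element 4.
Divide row 3 by 4; eliminate column c from the other rows.
Z-row update in column RHS: 0 − (-1)·(11/2) = 11/2.

11/2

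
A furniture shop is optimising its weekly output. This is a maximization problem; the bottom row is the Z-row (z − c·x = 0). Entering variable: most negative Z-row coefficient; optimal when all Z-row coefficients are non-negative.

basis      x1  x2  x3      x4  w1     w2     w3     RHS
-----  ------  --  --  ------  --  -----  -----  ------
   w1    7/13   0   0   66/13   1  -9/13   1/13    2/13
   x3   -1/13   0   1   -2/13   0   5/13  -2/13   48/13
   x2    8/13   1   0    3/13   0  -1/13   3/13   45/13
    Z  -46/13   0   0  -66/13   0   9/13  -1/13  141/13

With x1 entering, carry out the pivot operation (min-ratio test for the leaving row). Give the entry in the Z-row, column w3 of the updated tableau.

Ratio test on column x1 — row 1: (2/13)/(7/13) = 2/7; row 2: entry -1/13 ≤ 0; row 3: (45/13)/(8/13) = 45/8. Minimum is 2/7 at row 1 (w1 leaves); pivot element 7/13.
Divide row 1 by 7/13; eliminate column x1 from the other rows.
Z-row update in column w3: -1/13 − (-46/13)·(1/7) = 3/7.

3/7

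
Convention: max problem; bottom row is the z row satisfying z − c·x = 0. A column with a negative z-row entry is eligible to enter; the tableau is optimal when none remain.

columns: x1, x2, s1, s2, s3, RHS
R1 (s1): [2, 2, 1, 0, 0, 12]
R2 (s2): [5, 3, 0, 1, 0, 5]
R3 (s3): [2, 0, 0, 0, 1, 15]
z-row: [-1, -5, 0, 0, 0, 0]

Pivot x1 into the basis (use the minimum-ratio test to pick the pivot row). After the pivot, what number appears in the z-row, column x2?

-22/5

Ratio test on column x1 — row 1: 12/2 = 6; row 2: 5/5 = 1; row 3: 15/2 = 15/2. Minimum is 1 at row 2 (s2 leaves); pivot element 5.
Divide row 2 by 5; eliminate column x1 from the other rows.
z-row update in column x2: -5 − (-1)·(3/5) = -22/5.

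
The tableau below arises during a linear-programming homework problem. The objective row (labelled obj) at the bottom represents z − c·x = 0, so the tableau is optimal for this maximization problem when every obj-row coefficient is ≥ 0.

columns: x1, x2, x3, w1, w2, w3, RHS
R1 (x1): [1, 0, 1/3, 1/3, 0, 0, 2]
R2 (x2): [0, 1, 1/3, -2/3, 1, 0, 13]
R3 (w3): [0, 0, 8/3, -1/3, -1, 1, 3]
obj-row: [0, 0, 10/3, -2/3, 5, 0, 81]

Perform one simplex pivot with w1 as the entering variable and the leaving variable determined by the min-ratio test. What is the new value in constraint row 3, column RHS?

5

Ratio test on column w1 — row 1: 2/(1/3) = 6; row 2: entry -2/3 ≤ 0; row 3: entry -1/3 ≤ 0. Minimum is 6 at row 1 (x1 leaves); pivot element 1/3.
Divide row 1 by 1/3; eliminate column w1 from the other rows.
Row 3 update in column RHS: 3 − (-1/3)·6 = 5.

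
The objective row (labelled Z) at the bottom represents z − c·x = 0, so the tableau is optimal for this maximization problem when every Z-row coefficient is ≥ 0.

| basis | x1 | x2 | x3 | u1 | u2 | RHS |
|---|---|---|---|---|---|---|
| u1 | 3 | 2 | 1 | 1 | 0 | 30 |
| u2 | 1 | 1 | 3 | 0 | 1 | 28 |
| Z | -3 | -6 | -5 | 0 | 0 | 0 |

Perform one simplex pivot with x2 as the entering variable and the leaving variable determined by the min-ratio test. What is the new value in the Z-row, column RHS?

Ratio test on column x2 — row 1: 30/2 = 15; row 2: 28/1 = 28. Minimum is 15 at row 1 (u1 leaves); pivot element 2.
Divide row 1 by 2; eliminate column x2 from the other rows.
Z-row update in column RHS: 0 − (-6)·15 = 90.

90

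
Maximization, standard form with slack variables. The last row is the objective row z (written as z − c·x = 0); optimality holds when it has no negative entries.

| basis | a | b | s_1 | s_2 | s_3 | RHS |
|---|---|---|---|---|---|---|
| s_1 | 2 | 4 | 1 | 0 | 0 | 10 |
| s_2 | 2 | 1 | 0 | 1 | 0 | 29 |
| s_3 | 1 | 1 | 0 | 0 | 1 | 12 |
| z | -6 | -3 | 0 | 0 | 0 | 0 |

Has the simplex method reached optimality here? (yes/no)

no

The z-row has a negative entry -6 in column a, so it is not optimal.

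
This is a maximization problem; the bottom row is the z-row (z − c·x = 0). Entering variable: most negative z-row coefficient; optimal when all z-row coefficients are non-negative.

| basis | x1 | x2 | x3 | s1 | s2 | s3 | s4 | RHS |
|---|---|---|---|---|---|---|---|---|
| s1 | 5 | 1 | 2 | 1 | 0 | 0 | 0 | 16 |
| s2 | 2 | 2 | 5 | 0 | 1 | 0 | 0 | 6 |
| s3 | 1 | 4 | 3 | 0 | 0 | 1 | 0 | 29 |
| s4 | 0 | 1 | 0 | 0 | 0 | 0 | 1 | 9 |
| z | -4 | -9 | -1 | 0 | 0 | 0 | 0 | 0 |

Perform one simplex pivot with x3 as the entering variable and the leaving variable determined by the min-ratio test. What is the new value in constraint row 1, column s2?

-2/5

Ratio test on column x3 — row 1: 16/2 = 8; row 2: 6/5 = 6/5; row 3: 29/3 = 29/3; row 4: entry 0 ≤ 0. Minimum is 6/5 at row 2 (s2 leaves); pivot element 5.
Divide row 2 by 5; eliminate column x3 from the other rows.
Row 1 update in column s2: 0 − 2·(1/5) = -2/5.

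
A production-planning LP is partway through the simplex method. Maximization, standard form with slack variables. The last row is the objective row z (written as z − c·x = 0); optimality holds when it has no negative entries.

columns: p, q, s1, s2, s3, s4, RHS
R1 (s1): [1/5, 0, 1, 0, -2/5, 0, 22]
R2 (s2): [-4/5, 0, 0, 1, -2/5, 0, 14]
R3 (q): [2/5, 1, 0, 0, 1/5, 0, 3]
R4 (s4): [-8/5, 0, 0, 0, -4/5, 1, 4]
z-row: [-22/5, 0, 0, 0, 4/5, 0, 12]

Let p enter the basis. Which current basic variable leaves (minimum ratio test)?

q

Column p entries and ratios — s1: 22/(1/5) = 110; s2: -4/5 ≤ 0, skip; q: 3/(2/5) = 15/2; s4: -8/5 ≤ 0, skip.
Smallest ratio is 15/2 in the row of q, so q leaves.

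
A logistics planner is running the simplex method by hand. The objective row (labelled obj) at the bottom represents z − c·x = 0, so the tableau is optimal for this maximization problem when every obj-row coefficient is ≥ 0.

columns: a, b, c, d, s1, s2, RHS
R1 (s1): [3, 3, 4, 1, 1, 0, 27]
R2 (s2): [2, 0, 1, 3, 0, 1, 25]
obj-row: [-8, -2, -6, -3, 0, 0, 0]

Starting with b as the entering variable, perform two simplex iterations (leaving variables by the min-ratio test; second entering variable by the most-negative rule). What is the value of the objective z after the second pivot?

72

Ratio test on column b — row 1: 27/3 = 9; row 2: entry 0 ≤ 0. Minimum is 9 at row 1 (s1 leaves); pivot element 3.
Pivot on row 1; the obj-row RHS becomes 0 − (-2)·9 = 18.
Next entering variable (most negative obj-row entry -6): a.
Ratio test on column a — row 1: 9/1 = 9; row 2: 25/2 = 25/2. Minimum is 9 at row 1 (b leaves); pivot element 1.
After the second pivot the obj-row RHS is 18 − (-6)·9 = 72.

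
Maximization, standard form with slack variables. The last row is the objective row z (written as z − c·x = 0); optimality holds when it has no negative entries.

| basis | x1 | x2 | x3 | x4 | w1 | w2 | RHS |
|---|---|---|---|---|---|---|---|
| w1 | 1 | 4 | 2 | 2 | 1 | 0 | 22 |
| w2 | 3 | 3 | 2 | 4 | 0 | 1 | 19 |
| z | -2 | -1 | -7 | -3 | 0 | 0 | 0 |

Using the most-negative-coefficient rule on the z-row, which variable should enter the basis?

Negative z-row entries: x1: -2, x2: -1, x3: -7, x4: -3.
The most negative is -7 in column x3, so x3 enters.

x3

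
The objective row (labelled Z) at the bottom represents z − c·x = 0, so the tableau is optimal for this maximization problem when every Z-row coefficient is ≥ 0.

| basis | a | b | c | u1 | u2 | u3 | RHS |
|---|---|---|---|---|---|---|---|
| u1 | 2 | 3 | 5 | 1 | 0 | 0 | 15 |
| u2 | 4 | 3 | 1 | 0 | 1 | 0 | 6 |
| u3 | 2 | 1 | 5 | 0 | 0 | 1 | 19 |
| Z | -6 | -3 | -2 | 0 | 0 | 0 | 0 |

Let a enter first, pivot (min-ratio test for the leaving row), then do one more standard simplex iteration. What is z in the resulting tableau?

Ratio test on column a — row 1: 15/2 = 15/2; row 2: 6/4 = 3/2; row 3: 19/2 = 19/2. Minimum is 3/2 at row 2 (u2 leaves); pivot element 4.
Pivot on row 2; the Z-row RHS becomes 0 − (-6)·(3/2) = 9.
Next entering variable (most negative Z-row entry -1/2): c.
Ratio test on column c — row 1: 12/(9/2) = 8/3; row 2: (3/2)/(1/4) = 6; row 3: 16/(9/2) = 32/9. Minimum is 8/3 at row 1 (u1 leaves); pivot element 9/2.
After the second pivot the Z-row RHS is 9 − (-1/2)·(8/3) = 31/3.

31/3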